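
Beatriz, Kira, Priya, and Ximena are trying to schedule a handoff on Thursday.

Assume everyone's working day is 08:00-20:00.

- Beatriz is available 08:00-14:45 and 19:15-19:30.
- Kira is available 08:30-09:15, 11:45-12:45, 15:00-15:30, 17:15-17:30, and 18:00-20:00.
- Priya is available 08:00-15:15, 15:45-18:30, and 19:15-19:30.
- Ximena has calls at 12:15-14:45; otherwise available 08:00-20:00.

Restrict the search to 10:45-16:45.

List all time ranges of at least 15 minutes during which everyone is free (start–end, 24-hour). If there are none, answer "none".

Ximena free within 08:00–20:00: 08:00–12:15, 14:45–20:00.
Beatriz ∩ Kira: 08:30–09:15, 11:45–12:45, 19:15–19:30.
Beatriz ∩ Kira ∩ Priya: 08:30–09:15, 11:45–12:45, 19:15–19:30.
Beatriz ∩ Kira ∩ Priya ∩ Ximena: 08:30–09:15, 11:45–12:15, 19:15–19:30.
Restricted to 10:45–16:45: 11:45–12:15.
Windows ≥ 15 min: 11:45–12:15.

11:45–12:15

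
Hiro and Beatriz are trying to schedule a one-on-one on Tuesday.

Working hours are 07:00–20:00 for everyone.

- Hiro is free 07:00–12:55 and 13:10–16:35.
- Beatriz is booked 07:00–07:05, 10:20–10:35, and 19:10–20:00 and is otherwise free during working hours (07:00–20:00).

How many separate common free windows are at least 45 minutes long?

Beatriz free within 07:00–20:00: 07:05–10:20, 10:35–19:10.
Hiro ∩ Beatriz: 07:05–10:20, 10:35–12:55, 13:10–16:35.
Windows ≥ 45 min: 07:05–10:20, 10:35–12:55, 13:10–16:35.
That's 3 windows.

3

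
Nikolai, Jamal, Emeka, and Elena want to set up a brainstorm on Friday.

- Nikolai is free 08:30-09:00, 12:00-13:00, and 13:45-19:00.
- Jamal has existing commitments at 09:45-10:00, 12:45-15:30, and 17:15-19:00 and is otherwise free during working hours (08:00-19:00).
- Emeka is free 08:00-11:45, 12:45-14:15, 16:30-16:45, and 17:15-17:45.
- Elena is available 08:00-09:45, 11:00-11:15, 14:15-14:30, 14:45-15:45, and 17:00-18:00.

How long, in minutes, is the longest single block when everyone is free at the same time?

30 minutes

Jamal free within 08:00–19:00: 08:00–09:45, 10:00–12:45, 15:30–17:15.
Nikolai ∩ Jamal: 08:30–09:00, 12:00–12:45, 15:30–17:15.
Nikolai ∩ Jamal ∩ Emeka: 08:30–09:00, 16:30–16:45.
Nikolai ∩ Jamal ∩ Emeka ∩ Elena: 08:30–09:00.
Single common window of 30 minutes.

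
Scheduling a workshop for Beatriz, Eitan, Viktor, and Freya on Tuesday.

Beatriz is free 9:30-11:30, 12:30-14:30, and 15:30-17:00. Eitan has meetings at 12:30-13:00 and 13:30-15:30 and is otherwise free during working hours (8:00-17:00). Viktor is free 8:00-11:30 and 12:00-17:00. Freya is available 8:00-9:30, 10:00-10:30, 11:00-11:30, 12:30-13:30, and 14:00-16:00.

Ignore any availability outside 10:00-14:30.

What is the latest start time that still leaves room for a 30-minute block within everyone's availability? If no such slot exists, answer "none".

Eitan free within 08:00–17:00: 08:00–12:30, 13:00–13:30, 15:30–17:00.
Beatriz ∩ Eitan: 09:30–11:30, 13:00–13:30, 15:30–17:00.
Beatriz ∩ Eitan ∩ Viktor: 09:30–11:30, 13:00–13:30, 15:30–17:00.
Beatriz ∩ Eitan ∩ Viktor ∩ Freya: 10:00–10:30, 11:00–11:30, 13:00–13:30, 15:30–16:00.
Restricted to 10:00–14:30: 10:00–10:30, 11:00–11:30, 13:00–13:30.
Windows ≥ 30 min: 10:00–10:30, 11:00–11:30, 13:00–13:30.
Latest start in the last window 13:00–13:30 is 13:30 − 30 min = 13:00.

13:00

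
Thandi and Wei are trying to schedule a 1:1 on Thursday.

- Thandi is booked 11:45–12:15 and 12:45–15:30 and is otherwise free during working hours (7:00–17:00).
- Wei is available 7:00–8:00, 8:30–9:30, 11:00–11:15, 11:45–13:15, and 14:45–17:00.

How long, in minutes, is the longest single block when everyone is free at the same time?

Thandi free within 07:00–17:00: 07:00–11:45, 12:15–12:45, 15:30–17:00.
Thandi ∩ Wei: 07:00–08:00, 08:30–09:30, 11:00–11:15, 12:15–12:45, 15:30–17:00.
Common window lengths: 60, 60, 15, 30, 90 min; longest is 90.

90 minutes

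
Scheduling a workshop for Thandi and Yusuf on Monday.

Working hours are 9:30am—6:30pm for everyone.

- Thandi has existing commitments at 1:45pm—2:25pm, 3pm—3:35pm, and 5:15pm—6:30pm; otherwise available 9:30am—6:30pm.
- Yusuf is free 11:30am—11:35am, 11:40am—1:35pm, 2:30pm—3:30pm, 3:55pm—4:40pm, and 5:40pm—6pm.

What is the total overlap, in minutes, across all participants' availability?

Thandi free within 09:30–18:30: 09:30–13:45, 14:25–15:00, 15:35–17:15.
Thandi ∩ Yusuf: 11:30–11:35, 11:40–13:35, 14:30–15:00, 15:55–16:40.
Total common minutes: 5 + 115 + 30 + 45 = 195.

195 minutes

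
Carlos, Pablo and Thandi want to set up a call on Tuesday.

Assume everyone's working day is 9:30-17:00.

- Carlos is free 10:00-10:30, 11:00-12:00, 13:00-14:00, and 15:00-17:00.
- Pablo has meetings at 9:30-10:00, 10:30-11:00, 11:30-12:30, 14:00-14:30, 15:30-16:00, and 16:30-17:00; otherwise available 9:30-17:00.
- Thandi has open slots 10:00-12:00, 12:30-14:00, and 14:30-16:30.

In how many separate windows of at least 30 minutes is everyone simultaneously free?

5

Pablo free within 09:30–17:00: 10:00–10:30, 11:00–11:30, 12:30–14:00, 14:30–15:30, 16:00–16:30.
Carlos ∩ Pablo: 10:00–10:30, 11:00–11:30, 13:00–14:00, 15:00–15:30, 16:00–16:30.
Carlos ∩ Pablo ∩ Thandi: 10:00–10:30, 11:00–11:30, 13:00–14:00, 15:00–15:30, 16:00–16:30.
Windows ≥ 30 min: 10:00–10:30, 11:00–11:30, 13:00–14:00, 15:00–15:30, 16:00–16:30.
That's 5 windows.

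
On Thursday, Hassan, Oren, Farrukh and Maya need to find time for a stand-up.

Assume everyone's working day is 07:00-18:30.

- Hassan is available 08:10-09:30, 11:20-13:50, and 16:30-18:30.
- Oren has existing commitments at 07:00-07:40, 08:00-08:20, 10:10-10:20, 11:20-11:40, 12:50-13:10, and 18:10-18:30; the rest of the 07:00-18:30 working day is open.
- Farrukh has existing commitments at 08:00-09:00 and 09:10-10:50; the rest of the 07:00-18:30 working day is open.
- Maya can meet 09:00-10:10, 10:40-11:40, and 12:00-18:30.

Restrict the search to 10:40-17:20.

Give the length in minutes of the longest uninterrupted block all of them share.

50 minutes

Oren free within 07:00–18:30: 07:40–08:00, 08:20–10:10, 10:20–11:20, 11:40–12:50, 13:10–18:10.
Farrukh free within 07:00–18:30: 07:00–08:00, 09:00–09:10, 10:50–18:30.
Hassan ∩ Oren: 08:20–09:30, 11:40–12:50, 13:10–13:50, 16:30–18:10.
Hassan ∩ Oren ∩ Farrukh: 09:00–09:10, 11:40–12:50, 13:10–13:50, 16:30–18:10.
Hassan ∩ Oren ∩ Farrukh ∩ Maya: 09:00–09:10, 12:00–12:50, 13:10–13:50, 16:30–18:10.
Restricted to 10:40–17:20: 12:00–12:50, 13:10–13:50, 16:30–17:20.
Common window lengths: 50, 40, 50 min; longest is 50.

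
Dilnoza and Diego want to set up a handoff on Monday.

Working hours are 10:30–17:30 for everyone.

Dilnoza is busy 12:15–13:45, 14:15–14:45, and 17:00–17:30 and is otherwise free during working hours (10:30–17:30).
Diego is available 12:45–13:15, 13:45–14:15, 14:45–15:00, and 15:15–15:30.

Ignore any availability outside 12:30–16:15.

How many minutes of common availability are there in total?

Dilnoza free within 10:30–17:30: 10:30–12:15, 13:45–14:15, 14:45–17:00.
Dilnoza ∩ Diego: 13:45–14:15, 14:45–15:00, 15:15–15:30.
Restricted to 12:30–16:15: 13:45–14:15, 14:45–15:00, 15:15–15:30.
Total common minutes: 30 + 15 + 15 = 60.

60 minutes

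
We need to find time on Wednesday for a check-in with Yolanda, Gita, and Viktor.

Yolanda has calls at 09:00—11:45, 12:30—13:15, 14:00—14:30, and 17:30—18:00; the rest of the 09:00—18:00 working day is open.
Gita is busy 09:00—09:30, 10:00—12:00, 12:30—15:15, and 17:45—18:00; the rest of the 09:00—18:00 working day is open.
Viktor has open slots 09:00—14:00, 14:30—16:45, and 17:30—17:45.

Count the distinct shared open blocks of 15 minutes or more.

Yolanda free within 09:00–18:00: 11:45–12:30, 13:15–14:00, 14:30–17:30.
Gita free within 09:00–18:00: 09:30–10:00, 12:00–12:30, 15:15–17:45.
Yolanda ∩ Gita: 12:00–12:30, 15:15–17:30.
Yolanda ∩ Gita ∩ Viktor: 12:00–12:30, 15:15–16:45.
Windows ≥ 15 min: 12:00–12:30, 15:15–16:45.
That's 2 windows.

2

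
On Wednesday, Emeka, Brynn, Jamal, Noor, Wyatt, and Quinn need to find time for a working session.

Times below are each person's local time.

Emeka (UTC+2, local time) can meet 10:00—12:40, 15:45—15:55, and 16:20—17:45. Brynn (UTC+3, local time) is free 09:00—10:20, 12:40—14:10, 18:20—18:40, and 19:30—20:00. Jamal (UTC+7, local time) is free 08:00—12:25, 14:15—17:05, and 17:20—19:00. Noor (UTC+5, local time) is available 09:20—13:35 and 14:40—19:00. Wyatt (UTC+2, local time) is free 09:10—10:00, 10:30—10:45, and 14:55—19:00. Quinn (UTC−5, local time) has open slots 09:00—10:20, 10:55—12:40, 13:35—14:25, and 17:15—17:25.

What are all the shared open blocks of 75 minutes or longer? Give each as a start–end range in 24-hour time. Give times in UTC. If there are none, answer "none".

none

Emeka → UTC: 08:00–10:40, 13:45–13:55, 14:20–15:45.
Brynn → UTC: 06:00–07:20, 09:40–11:10, 15:20–15:40, 16:30–17:00.
Jamal → UTC: 01:00–05:25, 07:15–10:05, 10:20–12:00.
Noor → UTC: 04:20–08:35, 09:40–14:00.
Wyatt → UTC: 07:10–08:00, 08:30–08:45, 12:55–17:00.
Quinn → UTC: 14:00–15:20, 15:55–17:40, 18:35–19:25, 22:15–22:25.
Emeka ∩ Brynn: 09:40–10:40, 15:20–15:40.
Emeka ∩ Brynn ∩ Jamal: 09:40–10:05, 10:20–10:40.
Emeka ∩ Brynn ∩ Jamal ∩ Noor: 09:40–10:05, 10:20–10:40.
Emeka ∩ Brynn ∩ Jamal ∩ Noor ∩ Wyatt: (none).
Emeka ∩ Brynn ∩ Jamal ∩ Noor ∩ Wyatt ∩ Quinn: (none).
Windows ≥ 75 min: (none).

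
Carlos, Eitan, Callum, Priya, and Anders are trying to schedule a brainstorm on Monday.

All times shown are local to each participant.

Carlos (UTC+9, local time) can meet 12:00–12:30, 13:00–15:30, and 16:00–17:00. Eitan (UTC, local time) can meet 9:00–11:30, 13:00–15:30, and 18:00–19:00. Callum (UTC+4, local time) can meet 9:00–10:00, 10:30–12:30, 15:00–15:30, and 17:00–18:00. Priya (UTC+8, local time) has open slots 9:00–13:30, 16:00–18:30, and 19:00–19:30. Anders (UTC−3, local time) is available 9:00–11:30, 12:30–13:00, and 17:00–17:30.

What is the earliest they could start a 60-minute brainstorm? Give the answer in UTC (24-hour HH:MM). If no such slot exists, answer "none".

none

Carlos → UTC: 03:00–03:30, 04:00–06:30, 07:00–08:00.
Eitan → UTC: 09:00–11:30, 13:00–15:30, 18:00–19:00.
Callum → UTC: 05:00–06:00, 06:30–08:30, 11:00–11:30, 13:00–14:00.
Priya → UTC: 01:00–05:30, 08:00–10:30, 11:00–11:30.
Anders → UTC: 12:00–14:30, 15:30–16:00, 20:00–20:30.
Carlos ∩ Eitan: (none).
Carlos ∩ Eitan ∩ Callum: (none).
Carlos ∩ Eitan ∩ Callum ∩ Priya: (none).
Carlos ∩ Eitan ∩ Callum ∩ Priya ∩ Anders: (none).
Windows ≥ 60 min: (none).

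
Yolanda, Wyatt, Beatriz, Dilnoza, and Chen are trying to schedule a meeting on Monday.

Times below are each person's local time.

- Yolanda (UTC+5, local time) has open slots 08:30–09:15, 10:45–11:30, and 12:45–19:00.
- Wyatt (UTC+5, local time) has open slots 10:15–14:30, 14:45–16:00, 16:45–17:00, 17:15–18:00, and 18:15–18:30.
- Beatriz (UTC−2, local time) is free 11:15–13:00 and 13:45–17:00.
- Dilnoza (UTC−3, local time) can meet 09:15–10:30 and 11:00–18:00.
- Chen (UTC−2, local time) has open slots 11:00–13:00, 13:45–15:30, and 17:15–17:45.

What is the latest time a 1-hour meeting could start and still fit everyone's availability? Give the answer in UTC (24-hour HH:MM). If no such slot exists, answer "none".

none

Yolanda → UTC: 03:30–04:15, 05:45–06:30, 07:45–14:00.
Wyatt → UTC: 05:15–09:30, 09:45–11:00, 11:45–12:00, 12:15–13:00, 13:15–13:30.
Beatriz → UTC: 13:15–15:00, 15:45–19:00.
Dilnoza → UTC: 12:15–13:30, 14:00–21:00.
Chen → UTC: 13:00–15:00, 15:45–17:30, 19:15–19:45.
Yolanda ∩ Wyatt: 05:45–06:30, 07:45–09:30, 09:45–11:00, 11:45–12:00, 12:15–13:00, 13:15–13:30.
Yolanda ∩ Wyatt ∩ Beatriz: 13:15–13:30.
Yolanda ∩ Wyatt ∩ Beatriz ∩ Dilnoza: 13:15–13:30.
Yolanda ∩ Wyatt ∩ Beatriz ∩ Dilnoza ∩ Chen: 13:15–13:30.
Windows ≥ 60 min: (none).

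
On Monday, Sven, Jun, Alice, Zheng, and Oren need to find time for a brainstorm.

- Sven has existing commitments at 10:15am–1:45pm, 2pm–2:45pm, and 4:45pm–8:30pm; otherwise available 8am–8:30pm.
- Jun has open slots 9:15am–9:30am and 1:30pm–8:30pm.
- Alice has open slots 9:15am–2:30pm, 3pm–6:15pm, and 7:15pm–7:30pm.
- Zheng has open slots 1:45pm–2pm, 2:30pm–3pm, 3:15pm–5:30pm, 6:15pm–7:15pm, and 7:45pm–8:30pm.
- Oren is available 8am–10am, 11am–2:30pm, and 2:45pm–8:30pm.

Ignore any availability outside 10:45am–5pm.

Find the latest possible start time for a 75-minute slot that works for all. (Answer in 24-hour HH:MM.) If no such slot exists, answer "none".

Sven free within 08:00–20:30: 08:00–10:15, 13:45–14:00, 14:45–16:45.
Sven ∩ Jun: 09:15–09:30, 13:45–14:00, 14:45–16:45.
Sven ∩ Jun ∩ Alice: 09:15–09:30, 13:45–14:00, 15:00–16:45.
Sven ∩ Jun ∩ Alice ∩ Zheng: 13:45–14:00, 15:15–16:45.
Sven ∩ Jun ∩ Alice ∩ Zheng ∩ Oren: 13:45–14:00, 15:15–16:45.
Restricted to 10:45–17:00: 13:45–14:00, 15:15–16:45.
Windows ≥ 75 min: 15:15–16:45.
Latest start in the last window 15:15–16:45 is 16:45 − 75 min = 15:30.

15:30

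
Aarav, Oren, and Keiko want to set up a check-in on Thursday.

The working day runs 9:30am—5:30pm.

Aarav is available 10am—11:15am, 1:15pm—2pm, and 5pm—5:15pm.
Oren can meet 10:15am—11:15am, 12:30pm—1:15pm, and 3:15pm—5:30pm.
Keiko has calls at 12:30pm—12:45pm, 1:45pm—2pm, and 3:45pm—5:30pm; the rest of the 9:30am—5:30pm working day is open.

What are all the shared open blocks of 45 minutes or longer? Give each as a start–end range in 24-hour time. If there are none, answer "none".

10:15–11:15

Keiko free within 09:30–17:30: 09:30–12:30, 12:45–13:45, 14:00–15:45.
Aarav ∩ Oren: 10:15–11:15, 17:00–17:15.
Aarav ∩ Oren ∩ Keiko: 10:15–11:15.
Windows ≥ 45 min: 10:15–11:15.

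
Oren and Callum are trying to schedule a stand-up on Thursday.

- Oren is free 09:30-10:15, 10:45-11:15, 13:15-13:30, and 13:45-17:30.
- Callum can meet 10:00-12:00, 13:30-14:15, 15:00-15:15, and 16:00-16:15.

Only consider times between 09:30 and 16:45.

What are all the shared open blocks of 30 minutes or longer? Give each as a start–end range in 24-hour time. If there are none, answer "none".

10:45–11:15, 13:45–14:15

Oren ∩ Callum: 10:00–10:15, 10:45–11:15, 13:45–14:15, 15:00–15:15, 16:00–16:15.
Restricted to 09:30–16:45: 10:00–10:15, 10:45–11:15, 13:45–14:15, 15:00–15:15, 16:00–16:15.
Windows ≥ 30 min: 10:45–11:15, 13:45–14:15.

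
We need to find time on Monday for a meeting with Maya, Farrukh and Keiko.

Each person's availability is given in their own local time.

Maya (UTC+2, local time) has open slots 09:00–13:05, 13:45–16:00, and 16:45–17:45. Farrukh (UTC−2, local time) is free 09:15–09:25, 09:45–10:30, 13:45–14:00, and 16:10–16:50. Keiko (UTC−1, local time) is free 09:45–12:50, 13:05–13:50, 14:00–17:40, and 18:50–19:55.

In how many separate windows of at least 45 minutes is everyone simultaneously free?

Maya → UTC: 07:00–11:05, 11:45–14:00, 14:45–15:45.
Farrukh → UTC: 11:15–11:25, 11:45–12:30, 15:45–16:00, 18:10–18:50.
Keiko → UTC: 10:45–13:50, 14:05–14:50, 15:00–18:40, 19:50–20:55.
Maya ∩ Farrukh: 11:45–12:30.
Maya ∩ Farrukh ∩ Keiko: 11:45–12:30.
Windows ≥ 45 min: 11:45–12:30.
That's 1 window.

1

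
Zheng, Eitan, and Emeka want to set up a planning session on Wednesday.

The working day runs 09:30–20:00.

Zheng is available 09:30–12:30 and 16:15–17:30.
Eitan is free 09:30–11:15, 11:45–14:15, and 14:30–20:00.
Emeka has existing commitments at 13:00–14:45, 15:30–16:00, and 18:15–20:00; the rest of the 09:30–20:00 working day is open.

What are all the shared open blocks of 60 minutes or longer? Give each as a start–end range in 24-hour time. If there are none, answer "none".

Emeka free within 09:30–20:00: 09:30–13:00, 14:45–15:30, 16:00–18:15.
Zheng ∩ Eitan: 09:30–11:15, 11:45–12:30, 16:15–17:30.
Zheng ∩ Eitan ∩ Emeka: 09:30–11:15, 11:45–12:30, 16:15–17:30.
Windows ≥ 60 min: 09:30–11:15, 16:15–17:30.

09:30–11:15, 16:15–17:30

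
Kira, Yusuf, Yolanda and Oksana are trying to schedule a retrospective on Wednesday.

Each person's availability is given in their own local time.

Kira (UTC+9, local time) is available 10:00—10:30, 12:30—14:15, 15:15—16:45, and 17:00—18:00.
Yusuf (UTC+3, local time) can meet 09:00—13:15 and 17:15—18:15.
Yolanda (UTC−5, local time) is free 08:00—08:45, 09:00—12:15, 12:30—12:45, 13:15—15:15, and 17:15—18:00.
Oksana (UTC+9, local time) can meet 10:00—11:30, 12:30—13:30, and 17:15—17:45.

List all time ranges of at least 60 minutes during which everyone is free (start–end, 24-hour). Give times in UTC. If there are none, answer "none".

Kira → UTC: 01:00–01:30, 03:30–05:15, 06:15–07:45, 08:00–09:00.
Yusuf → UTC: 06:00–10:15, 14:15–15:15.
Yolanda → UTC: 13:00–13:45, 14:00–17:15, 17:30–17:45, 18:15–20:15, 22:15–23:00.
Oksana → UTC: 01:00–02:30, 03:30–04:30, 08:15–08:45.
Kira ∩ Yusuf: 06:15–07:45, 08:00–09:00.
Kira ∩ Yusuf ∩ Yolanda: (none).
Kira ∩ Yusuf ∩ Yolanda ∩ Oksana: (none).
Windows ≥ 60 min: (none).

none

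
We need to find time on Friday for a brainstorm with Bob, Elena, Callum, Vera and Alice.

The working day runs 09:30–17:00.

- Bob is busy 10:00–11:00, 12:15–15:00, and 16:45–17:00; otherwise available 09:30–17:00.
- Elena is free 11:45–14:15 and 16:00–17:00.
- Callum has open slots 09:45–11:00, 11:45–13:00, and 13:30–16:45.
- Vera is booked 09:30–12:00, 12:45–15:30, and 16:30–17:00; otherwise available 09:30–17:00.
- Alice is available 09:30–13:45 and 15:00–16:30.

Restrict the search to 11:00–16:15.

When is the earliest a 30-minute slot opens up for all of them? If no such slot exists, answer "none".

Bob free within 09:30–17:00: 09:30–10:00, 11:00–12:15, 15:00–16:45.
Vera free within 09:30–17:00: 12:00–12:45, 15:30–16:30.
Bob ∩ Elena: 11:45–12:15, 16:00–16:45.
Bob ∩ Elena ∩ Callum: 11:45–12:15, 16:00–16:45.
Bob ∩ Elena ∩ Callum ∩ Vera: 12:00–12:15, 16:00–16:30.
Bob ∩ Elena ∩ Callum ∩ Vera ∩ Alice: 12:00–12:15, 16:00–16:30.
Restricted to 11:00–16:15: 12:00–12:15, 16:00–16:15.
Windows ≥ 30 min: (none).

none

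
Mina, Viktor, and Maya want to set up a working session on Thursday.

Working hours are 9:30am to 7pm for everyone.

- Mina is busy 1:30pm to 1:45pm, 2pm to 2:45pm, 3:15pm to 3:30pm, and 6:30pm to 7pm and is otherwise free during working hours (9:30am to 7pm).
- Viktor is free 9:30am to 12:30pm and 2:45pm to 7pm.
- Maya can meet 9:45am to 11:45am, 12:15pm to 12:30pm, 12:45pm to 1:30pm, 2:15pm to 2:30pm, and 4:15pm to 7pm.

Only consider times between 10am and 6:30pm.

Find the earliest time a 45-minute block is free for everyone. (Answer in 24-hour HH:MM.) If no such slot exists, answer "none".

10:00

Mina free within 09:30–19:00: 09:30–13:30, 13:45–14:00, 14:45–15:15, 15:30–18:30.
Mina ∩ Viktor: 09:30–12:30, 14:45–15:15, 15:30–18:30.
Mina ∩ Viktor ∩ Maya: 09:45–11:45, 12:15–12:30, 16:15–18:30.
Restricted to 10:00–18:30: 10:00–11:45, 12:15–12:30, 16:15–18:30.
Windows ≥ 45 min: 10:00–11:45, 16:15–18:30.
Earliest such window starts at 10:00.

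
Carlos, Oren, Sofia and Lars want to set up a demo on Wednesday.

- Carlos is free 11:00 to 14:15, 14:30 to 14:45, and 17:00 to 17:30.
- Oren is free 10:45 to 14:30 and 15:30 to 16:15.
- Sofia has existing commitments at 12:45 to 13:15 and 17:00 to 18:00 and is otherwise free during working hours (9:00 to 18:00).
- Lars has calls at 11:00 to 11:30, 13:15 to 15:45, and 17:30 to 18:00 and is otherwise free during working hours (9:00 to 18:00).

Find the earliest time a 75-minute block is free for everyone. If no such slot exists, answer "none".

Sofia free within 09:00–18:00: 09:00–12:45, 13:15–17:00.
Lars free within 09:00–18:00: 09:00–11:00, 11:30–13:15, 15:45–17:30.
Carlos ∩ Oren: 11:00–14:15.
Carlos ∩ Oren ∩ Sofia: 11:00–12:45, 13:15–14:15.
Carlos ∩ Oren ∩ Sofia ∩ Lars: 11:30–12:45.
Windows ≥ 75 min: 11:30–12:45.
Earliest such window starts at 11:30.

11:30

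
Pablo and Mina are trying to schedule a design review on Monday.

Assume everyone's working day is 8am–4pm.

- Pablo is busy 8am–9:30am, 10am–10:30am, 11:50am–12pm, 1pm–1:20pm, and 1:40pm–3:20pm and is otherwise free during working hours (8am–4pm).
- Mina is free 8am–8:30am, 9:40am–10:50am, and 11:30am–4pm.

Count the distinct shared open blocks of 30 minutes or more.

Pablo free within 08:00–16:00: 09:30–10:00, 10:30–11:50, 12:00–13:00, 13:20–13:40, 15:20–16:00.
Pablo ∩ Mina: 09:40–10:00, 10:30–10:50, 11:30–11:50, 12:00–13:00, 13:20–13:40, 15:20–16:00.
Windows ≥ 30 min: 12:00–13:00, 15:20–16:00.
That's 2 windows.

2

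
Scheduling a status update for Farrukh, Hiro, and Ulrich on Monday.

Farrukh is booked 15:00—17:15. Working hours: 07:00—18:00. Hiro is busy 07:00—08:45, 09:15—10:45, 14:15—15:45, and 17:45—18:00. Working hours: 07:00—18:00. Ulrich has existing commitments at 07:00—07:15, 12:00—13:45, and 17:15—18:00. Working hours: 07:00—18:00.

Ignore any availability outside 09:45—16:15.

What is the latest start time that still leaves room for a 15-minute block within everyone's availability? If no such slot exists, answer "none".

Farrukh free within 07:00–18:00: 07:00–15:00, 17:15–18:00.
Hiro free within 07:00–18:00: 08:45–09:15, 10:45–14:15, 15:45–17:45.
Ulrich free within 07:00–18:00: 07:15–12:00, 13:45–17:15.
Farrukh ∩ Hiro: 08:45–09:15, 10:45–14:15, 17:15–17:45.
Farrukh ∩ Hiro ∩ Ulrich: 08:45–09:15, 10:45–12:00, 13:45–14:15.
Restricted to 09:45–16:15: 10:45–12:00, 13:45–14:15.
Windows ≥ 15 min: 10:45–12:00, 13:45–14:15.
Latest start in the last window 13:45–14:15 is 14:15 − 15 min = 14:00.

14:00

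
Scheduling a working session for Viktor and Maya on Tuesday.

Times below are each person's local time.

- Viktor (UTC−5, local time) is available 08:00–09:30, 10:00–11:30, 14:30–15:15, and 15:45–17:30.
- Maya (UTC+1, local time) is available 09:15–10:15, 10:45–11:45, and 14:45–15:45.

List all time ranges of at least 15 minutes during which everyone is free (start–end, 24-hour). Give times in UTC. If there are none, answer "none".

Viktor → UTC: 13:00–14:30, 15:00–16:30, 19:30–20:15, 20:45–22:30.
Maya → UTC: 08:15–09:15, 09:45–10:45, 13:45–14:45.
Viktor ∩ Maya: 13:45–14:30.
Windows ≥ 15 min: 13:45–14:30.

13:45–14:30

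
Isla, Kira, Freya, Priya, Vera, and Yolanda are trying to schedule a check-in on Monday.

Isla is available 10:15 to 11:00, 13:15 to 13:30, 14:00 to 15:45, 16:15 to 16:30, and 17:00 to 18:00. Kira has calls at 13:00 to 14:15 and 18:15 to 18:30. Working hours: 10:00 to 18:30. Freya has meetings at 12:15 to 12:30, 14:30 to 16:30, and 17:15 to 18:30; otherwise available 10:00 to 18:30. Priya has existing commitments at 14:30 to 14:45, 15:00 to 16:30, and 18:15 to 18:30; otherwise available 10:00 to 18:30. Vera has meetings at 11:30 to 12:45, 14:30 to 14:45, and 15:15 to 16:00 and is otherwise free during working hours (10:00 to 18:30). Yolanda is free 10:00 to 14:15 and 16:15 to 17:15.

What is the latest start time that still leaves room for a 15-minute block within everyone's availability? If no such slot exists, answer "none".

Kira free within 10:00–18:30: 10:00–13:00, 14:15–18:15.
Freya free within 10:00–18:30: 10:00–12:15, 12:30–14:30, 16:30–17:15.
Priya free within 10:00–18:30: 10:00–14:30, 14:45–15:00, 16:30–18:15.
Vera free within 10:00–18:30: 10:00–11:30, 12:45–14:30, 14:45–15:15, 16:00–18:30.
Isla ∩ Kira: 10:15–11:00, 14:15–15:45, 16:15–16:30, 17:00–18:00.
Isla ∩ Kira ∩ Freya: 10:15–11:00, 14:15–14:30, 17:00–17:15.
Isla ∩ Kira ∩ Freya ∩ Priya: 10:15–11:00, 14:15–14:30, 17:00–17:15.
Isla ∩ Kira ∩ Freya ∩ Priya ∩ Vera: 10:15–11:00, 14:15–14:30, 17:00–17:15.
Isla ∩ Kira ∩ Freya ∩ Priya ∩ Vera ∩ Yolanda: 10:15–11:00, 17:00–17:15.
Windows ≥ 15 min: 10:15–11:00, 17:00–17:15.
Latest start in the last window 17:00–17:15 is 17:15 − 15 min = 17:00.

17:00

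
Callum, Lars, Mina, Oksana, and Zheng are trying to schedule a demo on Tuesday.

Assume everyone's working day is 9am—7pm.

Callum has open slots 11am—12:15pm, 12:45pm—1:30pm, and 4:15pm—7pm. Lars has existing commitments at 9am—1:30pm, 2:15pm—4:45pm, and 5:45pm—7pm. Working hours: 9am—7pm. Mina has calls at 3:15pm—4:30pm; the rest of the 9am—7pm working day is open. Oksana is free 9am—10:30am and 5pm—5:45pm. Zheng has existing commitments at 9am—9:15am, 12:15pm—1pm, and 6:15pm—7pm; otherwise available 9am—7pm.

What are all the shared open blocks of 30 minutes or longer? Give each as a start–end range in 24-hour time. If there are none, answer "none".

Lars free within 09:00–19:00: 13:30–14:15, 16:45–17:45.
Mina free within 09:00–19:00: 09:00–15:15, 16:30–19:00.
Zheng free within 09:00–19:00: 09:15–12:15, 13:00–18:15.
Callum ∩ Lars: 16:45–17:45.
Callum ∩ Lars ∩ Mina: 16:45–17:45.
Callum ∩ Lars ∩ Mina ∩ Oksana: 17:00–17:45.
Callum ∩ Lars ∩ Mina ∩ Oksana ∩ Zheng: 17:00–17:45.
Windows ≥ 30 min: 17:00–17:45.

17:00–17:45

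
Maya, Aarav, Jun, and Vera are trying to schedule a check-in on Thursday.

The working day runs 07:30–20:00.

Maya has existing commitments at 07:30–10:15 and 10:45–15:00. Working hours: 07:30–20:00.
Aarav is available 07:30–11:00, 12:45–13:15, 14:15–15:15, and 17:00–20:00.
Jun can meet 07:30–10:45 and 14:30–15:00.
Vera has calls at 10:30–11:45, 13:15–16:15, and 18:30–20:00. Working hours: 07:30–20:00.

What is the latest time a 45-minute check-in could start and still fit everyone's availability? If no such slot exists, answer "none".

none

Maya free within 07:30–20:00: 10:15–10:45, 15:00–20:00.
Vera free within 07:30–20:00: 07:30–10:30, 11:45–13:15, 16:15–18:30.
Maya ∩ Aarav: 10:15–10:45, 15:00–15:15, 17:00–20:00.
Maya ∩ Aarav ∩ Jun: 10:15–10:45.
Maya ∩ Aarav ∩ Jun ∩ Vera: 10:15–10:30.
Windows ≥ 45 min: (none).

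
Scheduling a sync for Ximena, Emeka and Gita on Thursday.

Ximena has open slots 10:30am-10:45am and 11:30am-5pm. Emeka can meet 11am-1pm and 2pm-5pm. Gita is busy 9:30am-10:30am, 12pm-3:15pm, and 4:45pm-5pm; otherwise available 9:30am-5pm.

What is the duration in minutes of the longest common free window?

90 minutes

Gita free within 09:30–17:00: 10:30–12:00, 15:15–16:45.
Ximena ∩ Emeka: 11:30–13:00, 14:00–17:00.
Ximena ∩ Emeka ∩ Gita: 11:30–12:00, 15:15–16:45.
Common window lengths: 30, 90 min; longest is 90.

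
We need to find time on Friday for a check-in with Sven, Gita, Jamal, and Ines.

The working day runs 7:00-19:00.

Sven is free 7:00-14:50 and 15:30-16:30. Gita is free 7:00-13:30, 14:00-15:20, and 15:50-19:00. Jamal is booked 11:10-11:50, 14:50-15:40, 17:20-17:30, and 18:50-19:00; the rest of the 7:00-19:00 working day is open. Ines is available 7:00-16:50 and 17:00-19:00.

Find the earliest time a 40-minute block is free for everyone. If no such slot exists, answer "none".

Jamal free within 07:00–19:00: 07:00–11:10, 11:50–14:50, 15:40–17:20, 17:30–18:50.
Sven ∩ Gita: 07:00–13:30, 14:00–14:50, 15:50–16:30.
Sven ∩ Gita ∩ Jamal: 07:00–11:10, 11:50–13:30, 14:00–14:50, 15:50–16:30.
Sven ∩ Gita ∩ Jamal ∩ Ines: 07:00–11:10, 11:50–13:30, 14:00–14:50, 15:50–16:30.
Windows ≥ 40 min: 07:00–11:10, 11:50–13:30, 14:00–14:50, 15:50–16:30.
Earliest such window starts at 07:00.

07:00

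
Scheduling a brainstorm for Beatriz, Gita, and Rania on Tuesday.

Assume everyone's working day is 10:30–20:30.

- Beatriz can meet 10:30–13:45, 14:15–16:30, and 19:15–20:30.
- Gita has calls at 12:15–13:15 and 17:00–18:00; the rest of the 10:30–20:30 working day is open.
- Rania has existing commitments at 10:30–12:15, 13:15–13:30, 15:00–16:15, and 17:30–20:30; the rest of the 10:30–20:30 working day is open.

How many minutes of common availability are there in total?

75 minutes

Gita free within 10:30–20:30: 10:30–12:15, 13:15–17:00, 18:00–20:30.
Rania free within 10:30–20:30: 12:15–13:15, 13:30–15:00, 16:15–17:30.
Beatriz ∩ Gita: 10:30–12:15, 13:15–13:45, 14:15–16:30, 19:15–20:30.
Beatriz ∩ Gita ∩ Rania: 13:30–13:45, 14:15–15:00, 16:15–16:30.
Total common minutes: 15 + 45 + 15 = 75.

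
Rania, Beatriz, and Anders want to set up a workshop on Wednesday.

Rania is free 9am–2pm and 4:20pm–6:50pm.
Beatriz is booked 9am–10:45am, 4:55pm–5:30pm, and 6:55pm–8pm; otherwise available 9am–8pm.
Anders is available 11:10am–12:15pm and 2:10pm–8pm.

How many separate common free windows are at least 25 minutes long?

3

Beatriz free within 09:00–20:00: 10:45–16:55, 17:30–18:55.
Rania ∩ Beatriz: 10:45–14:00, 16:20–16:55, 17:30–18:50.
Rania ∩ Beatriz ∩ Anders: 11:10–12:15, 16:20–16:55, 17:30–18:50.
Windows ≥ 25 min: 11:10–12:15, 16:20–16:55, 17:30–18:50.
That's 3 windows.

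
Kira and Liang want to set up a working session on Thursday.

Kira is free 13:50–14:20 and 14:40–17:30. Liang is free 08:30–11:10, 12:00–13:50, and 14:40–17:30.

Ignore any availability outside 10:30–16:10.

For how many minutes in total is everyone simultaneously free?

90 minutes

Kira ∩ Liang: 14:40–17:30.
Restricted to 10:30–16:10: 14:40–16:10.
Total common minutes: 90.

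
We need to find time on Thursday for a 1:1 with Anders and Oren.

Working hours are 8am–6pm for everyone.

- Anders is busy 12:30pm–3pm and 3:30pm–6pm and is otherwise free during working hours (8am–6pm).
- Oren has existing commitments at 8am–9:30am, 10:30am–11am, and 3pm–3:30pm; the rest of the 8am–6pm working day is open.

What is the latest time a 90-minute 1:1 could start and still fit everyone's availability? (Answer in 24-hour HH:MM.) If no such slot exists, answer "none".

Anders free within 08:00–18:00: 08:00–12:30, 15:00–15:30.
Oren free within 08:00–18:00: 09:30–10:30, 11:00–15:00, 15:30–18:00.
Anders ∩ Oren: 09:30–10:30, 11:00–12:30.
Windows ≥ 90 min: 11:00–12:30.
Latest start in the last window 11:00–12:30 is 12:30 − 90 min = 11:00.

11:00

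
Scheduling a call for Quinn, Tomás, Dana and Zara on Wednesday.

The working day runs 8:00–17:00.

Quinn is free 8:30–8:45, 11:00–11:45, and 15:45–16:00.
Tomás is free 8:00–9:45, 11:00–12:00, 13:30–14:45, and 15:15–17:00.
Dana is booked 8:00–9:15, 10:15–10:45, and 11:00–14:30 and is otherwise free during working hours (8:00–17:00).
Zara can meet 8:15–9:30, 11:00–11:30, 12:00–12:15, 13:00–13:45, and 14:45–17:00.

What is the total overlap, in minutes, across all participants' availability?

15 minutes

Dana free within 08:00–17:00: 09:15–10:15, 10:45–11:00, 14:30–17:00.
Quinn ∩ Tomás: 08:30–08:45, 11:00–11:45, 15:45–16:00.
Quinn ∩ Tomás ∩ Dana: 15:45–16:00.
Quinn ∩ Tomás ∩ Dana ∩ Zara: 15:45–16:00.
Total common minutes: 15.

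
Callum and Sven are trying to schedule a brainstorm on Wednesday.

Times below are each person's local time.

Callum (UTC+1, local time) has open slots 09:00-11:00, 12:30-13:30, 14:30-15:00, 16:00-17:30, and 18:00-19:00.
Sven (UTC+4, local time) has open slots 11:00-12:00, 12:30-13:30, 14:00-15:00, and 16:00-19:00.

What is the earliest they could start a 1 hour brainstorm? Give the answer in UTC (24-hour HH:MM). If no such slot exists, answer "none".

Callum → UTC: 08:00–10:00, 11:30–12:30, 13:30–14:00, 15:00–16:30, 17:00–18:00.
Sven → UTC: 07:00–08:00, 08:30–09:30, 10:00–11:00, 12:00–15:00.
Callum ∩ Sven: 08:30–09:30, 12:00–12:30, 13:30–14:00.
Windows ≥ 60 min: 08:30–09:30.
Earliest such window starts at 08:30.

08:30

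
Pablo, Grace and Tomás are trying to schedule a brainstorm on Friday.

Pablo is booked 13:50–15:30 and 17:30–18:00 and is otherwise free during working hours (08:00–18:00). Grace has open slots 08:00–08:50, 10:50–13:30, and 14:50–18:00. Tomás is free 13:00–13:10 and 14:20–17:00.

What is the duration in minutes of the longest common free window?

Pablo free within 08:00–18:00: 08:00–13:50, 15:30–17:30.
Pablo ∩ Grace: 08:00–08:50, 10:50–13:30, 15:30–17:30.
Pablo ∩ Grace ∩ Tomás: 13:00–13:10, 15:30–17:00.
Common window lengths: 10, 90 min; longest is 90.

90 minutes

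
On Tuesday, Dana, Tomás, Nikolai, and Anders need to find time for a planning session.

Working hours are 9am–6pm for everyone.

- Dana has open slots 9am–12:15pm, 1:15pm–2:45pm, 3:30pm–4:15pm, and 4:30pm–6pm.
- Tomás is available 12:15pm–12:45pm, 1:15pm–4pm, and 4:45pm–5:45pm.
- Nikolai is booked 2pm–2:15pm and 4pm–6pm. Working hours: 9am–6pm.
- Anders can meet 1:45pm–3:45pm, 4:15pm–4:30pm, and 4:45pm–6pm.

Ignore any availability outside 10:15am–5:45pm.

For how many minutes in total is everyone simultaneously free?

60 minutes

Nikolai free within 09:00–18:00: 09:00–14:00, 14:15–16:00.
Dana ∩ Tomás: 13:15–14:45, 15:30–16:00, 16:45–17:45.
Dana ∩ Tomás ∩ Nikolai: 13:15–14:00, 14:15–14:45, 15:30–16:00.
Dana ∩ Tomás ∩ Nikolai ∩ Anders: 13:45–14:00, 14:15–14:45, 15:30–15:45.
Restricted to 10:15–17:45: 13:45–14:00, 14:15–14:45, 15:30–15:45.
Total common minutes: 15 + 30 + 15 = 60.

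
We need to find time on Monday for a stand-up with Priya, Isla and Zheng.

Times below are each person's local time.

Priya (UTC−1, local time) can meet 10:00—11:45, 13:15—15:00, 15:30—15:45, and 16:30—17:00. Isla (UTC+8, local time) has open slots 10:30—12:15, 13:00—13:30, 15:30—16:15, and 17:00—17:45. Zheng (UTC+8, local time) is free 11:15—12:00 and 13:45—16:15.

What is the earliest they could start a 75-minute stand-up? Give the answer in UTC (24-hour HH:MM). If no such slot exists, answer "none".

none

Priya → UTC: 11:00–12:45, 14:15–16:00, 16:30–16:45, 17:30–18:00.
Isla → UTC: 02:30–04:15, 05:00–05:30, 07:30–08:15, 09:00–09:45.
Zheng → UTC: 03:15–04:00, 05:45–08:15.
Priya ∩ Isla: (none).
Priya ∩ Isla ∩ Zheng: (none).
Windows ≥ 75 min: (none).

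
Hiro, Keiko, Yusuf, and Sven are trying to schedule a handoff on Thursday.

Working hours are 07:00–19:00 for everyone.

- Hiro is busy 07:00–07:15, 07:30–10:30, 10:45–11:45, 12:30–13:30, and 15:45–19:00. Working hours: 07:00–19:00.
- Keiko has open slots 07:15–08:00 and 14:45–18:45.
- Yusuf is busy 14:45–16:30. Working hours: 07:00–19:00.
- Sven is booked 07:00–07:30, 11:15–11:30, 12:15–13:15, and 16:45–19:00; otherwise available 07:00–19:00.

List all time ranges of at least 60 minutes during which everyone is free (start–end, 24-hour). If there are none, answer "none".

Hiro free within 07:00–19:00: 07:15–07:30, 10:30–10:45, 11:45–12:30, 13:30–15:45.
Yusuf free within 07:00–19:00: 07:00–14:45, 16:30–19:00.
Sven free within 07:00–19:00: 07:30–11:15, 11:30–12:15, 13:15–16:45.
Hiro ∩ Keiko: 07:15–07:30, 14:45–15:45.
Hiro ∩ Keiko ∩ Yusuf: 07:15–07:30.
Hiro ∩ Keiko ∩ Yusuf ∩ Sven: (none).
Windows ≥ 60 min: (none).

none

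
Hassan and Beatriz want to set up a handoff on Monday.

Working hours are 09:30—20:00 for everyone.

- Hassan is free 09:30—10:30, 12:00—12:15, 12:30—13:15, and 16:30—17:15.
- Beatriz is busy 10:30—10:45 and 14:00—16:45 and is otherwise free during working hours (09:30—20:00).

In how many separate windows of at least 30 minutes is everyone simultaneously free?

Beatriz free within 09:30–20:00: 09:30–10:30, 10:45–14:00, 16:45–20:00.
Hassan ∩ Beatriz: 09:30–10:30, 12:00–12:15, 12:30–13:15, 16:45–17:15.
Windows ≥ 30 min: 09:30–10:30, 12:30–13:15, 16:45–17:15.
That's 3 windows.

3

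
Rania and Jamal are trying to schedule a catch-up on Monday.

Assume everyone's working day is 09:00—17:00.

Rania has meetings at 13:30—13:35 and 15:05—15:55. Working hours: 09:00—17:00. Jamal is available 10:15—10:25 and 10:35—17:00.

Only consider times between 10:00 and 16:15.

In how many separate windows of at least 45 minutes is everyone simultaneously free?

Rania free within 09:00–17:00: 09:00–13:30, 13:35–15:05, 15:55–17:00.
Rania ∩ Jamal: 10:15–10:25, 10:35–13:30, 13:35–15:05, 15:55–17:00.
Restricted to 10:00–16:15: 10:15–10:25, 10:35–13:30, 13:35–15:05, 15:55–16:15.
Windows ≥ 45 min: 10:35–13:30, 13:35–15:05.
That's 2 windows.

2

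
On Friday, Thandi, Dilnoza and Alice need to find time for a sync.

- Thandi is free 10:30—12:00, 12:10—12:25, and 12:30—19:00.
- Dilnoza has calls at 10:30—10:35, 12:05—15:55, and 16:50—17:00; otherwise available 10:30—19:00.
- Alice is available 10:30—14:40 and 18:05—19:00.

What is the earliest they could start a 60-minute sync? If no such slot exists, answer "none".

Dilnoza free within 10:30–19:00: 10:35–12:05, 15:55–16:50, 17:00–19:00.
Thandi ∩ Dilnoza: 10:35–12:00, 15:55–16:50, 17:00–19:00.
Thandi ∩ Dilnoza ∩ Alice: 10:35–12:00, 18:05–19:00.
Windows ≥ 60 min: 10:35–12:00.
Earliest such window starts at 10:35.

10:35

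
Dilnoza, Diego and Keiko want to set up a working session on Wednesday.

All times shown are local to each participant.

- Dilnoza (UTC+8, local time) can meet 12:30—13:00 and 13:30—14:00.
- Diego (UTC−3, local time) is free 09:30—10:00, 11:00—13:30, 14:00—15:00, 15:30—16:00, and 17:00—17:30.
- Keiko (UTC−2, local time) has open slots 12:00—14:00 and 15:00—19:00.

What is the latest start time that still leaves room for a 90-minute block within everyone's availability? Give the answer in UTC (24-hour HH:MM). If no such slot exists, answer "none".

none

Dilnoza → UTC: 04:30–05:00, 05:30–06:00.
Diego → UTC: 12:30–13:00, 14:00–16:30, 17:00–18:00, 18:30–19:00, 20:00–20:30.
Keiko → UTC: 14:00–16:00, 17:00–21:00.
Dilnoza ∩ Diego: (none).
Dilnoza ∩ Diego ∩ Keiko: (none).
Windows ≥ 90 min: (none).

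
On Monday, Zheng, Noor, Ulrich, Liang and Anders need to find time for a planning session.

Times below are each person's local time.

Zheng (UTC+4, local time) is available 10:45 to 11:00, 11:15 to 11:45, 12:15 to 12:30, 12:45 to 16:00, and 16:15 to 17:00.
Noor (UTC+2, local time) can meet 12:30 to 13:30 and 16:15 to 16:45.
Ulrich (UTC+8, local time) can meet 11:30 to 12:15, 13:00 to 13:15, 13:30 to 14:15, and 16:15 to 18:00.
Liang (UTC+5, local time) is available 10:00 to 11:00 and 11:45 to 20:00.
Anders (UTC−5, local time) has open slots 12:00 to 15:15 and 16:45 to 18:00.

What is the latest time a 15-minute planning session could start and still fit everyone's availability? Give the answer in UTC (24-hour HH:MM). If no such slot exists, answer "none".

none

Zheng → UTC: 06:45–07:00, 07:15–07:45, 08:15–08:30, 08:45–12:00, 12:15–13:00.
Noor → UTC: 10:30–11:30, 14:15–14:45.
Ulrich → UTC: 03:30–04:15, 05:00–05:15, 05:30–06:15, 08:15–10:00.
Liang → UTC: 05:00–06:00, 06:45–15:00.
Anders → UTC: 17:00–20:15, 21:45–23:00.
Zheng ∩ Noor: 10:30–11:30.
Zheng ∩ Noor ∩ Ulrich: (none).
Zheng ∩ Noor ∩ Ulrich ∩ Liang: (none).
Zheng ∩ Noor ∩ Ulrich ∩ Liang ∩ Anders: (none).
Windows ≥ 15 min: (none).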